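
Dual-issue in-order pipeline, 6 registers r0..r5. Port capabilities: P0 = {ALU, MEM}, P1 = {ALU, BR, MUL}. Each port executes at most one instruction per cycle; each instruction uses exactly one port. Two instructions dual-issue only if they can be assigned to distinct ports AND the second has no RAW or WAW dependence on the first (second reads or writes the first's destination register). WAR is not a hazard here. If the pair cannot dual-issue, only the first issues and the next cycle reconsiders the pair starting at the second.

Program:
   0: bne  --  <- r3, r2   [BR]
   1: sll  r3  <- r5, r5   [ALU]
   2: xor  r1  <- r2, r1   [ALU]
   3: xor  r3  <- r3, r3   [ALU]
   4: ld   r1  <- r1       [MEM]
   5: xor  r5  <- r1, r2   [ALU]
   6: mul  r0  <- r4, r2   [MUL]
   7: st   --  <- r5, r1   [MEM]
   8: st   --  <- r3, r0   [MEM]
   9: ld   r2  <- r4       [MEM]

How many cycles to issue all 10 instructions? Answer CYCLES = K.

#0 head=0: bne+sll i0/i1 2-wide
#1 head=2: xor+xor i2/i3 2-wide
#2 head=4: ld i4 RAW r1
#3 head=5: xor+mul i5/i6 2-wide
#4 head=7: st i7 no-port MEM/MEM
#5 head=8: st i8 no-port MEM/MEM
#6 head=9: ld i9 tail

CYCLES = 7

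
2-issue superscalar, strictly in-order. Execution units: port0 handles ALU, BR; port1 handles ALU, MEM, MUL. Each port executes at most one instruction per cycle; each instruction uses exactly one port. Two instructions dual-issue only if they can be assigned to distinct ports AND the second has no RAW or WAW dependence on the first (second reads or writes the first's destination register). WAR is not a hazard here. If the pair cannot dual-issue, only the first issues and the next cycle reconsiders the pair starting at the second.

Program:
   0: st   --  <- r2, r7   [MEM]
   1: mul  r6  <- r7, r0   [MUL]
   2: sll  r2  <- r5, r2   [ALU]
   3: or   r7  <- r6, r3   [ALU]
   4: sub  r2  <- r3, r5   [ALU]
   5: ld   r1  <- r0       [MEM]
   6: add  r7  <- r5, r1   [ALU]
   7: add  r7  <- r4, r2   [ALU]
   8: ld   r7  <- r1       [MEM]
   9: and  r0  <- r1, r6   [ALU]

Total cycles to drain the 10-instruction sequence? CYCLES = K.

[0] i0  st  -- no-port MEM/MUL
[1] i1,i2  mul+sll  -- 2-wide
[2] i3,i4  or+sub  -- 2-wide
[3] i5  ld  -- RAW r1
[4] i6  add  -- WAW r7
[5] i7  add  -- WAW r7
[6] i8,i9  ld+and  -- 2-wide

CYCLES = 7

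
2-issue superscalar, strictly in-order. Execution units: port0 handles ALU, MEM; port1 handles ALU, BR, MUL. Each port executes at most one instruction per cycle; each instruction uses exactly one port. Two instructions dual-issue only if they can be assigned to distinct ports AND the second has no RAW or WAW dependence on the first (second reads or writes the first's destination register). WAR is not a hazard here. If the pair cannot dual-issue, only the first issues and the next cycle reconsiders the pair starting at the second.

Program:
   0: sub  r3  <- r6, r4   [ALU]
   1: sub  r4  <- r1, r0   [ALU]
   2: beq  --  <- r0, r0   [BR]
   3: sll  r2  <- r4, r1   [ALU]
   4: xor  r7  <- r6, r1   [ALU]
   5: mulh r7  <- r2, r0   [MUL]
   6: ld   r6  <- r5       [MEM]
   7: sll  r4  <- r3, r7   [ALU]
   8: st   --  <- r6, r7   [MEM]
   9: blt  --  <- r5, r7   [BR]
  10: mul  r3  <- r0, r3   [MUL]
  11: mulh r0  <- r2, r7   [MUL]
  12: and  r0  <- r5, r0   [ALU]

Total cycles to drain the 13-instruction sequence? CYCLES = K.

t=0 i0,i1:sub;sub ; pair
t=1 i2,i3:beq;sll ; pair
t=2 i4:xor ; WAW r7
t=3 i5,i6:mulh;ld ; pair
t=4 i7,i8:sll;st ; pair
t=5 i9:blt ; no-port BR/MUL
t=6 i10:mul ; no-port MUL/MUL
t=7 i11:mulh ; RAW+WAW r0
t=8 i12:and ; tail

CYCLES = 9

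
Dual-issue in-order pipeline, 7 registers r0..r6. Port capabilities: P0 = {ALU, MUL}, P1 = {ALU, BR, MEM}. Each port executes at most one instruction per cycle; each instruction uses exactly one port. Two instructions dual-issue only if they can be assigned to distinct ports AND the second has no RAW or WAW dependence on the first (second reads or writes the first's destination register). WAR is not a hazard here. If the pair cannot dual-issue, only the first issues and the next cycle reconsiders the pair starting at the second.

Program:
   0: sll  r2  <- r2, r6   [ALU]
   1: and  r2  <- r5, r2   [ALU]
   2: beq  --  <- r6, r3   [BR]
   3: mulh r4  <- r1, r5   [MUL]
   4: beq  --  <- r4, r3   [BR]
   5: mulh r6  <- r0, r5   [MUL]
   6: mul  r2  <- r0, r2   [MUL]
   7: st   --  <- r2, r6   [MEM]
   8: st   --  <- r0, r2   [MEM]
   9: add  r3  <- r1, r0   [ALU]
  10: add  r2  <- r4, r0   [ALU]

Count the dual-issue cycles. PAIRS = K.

t=0 i0:sll.ALU ; RAW+WAW r2
t=1 i1&i2:and.ALU;beq.BR ; dual
t=2 i3:mulh.MUL ; RAW r4
t=3 i4&i5:beq.BR;mulh.MUL ; dual
t=4 i6:mul.MUL ; RAW r2
t=5 i7:st.MEM ; no-port MEM/MEM
t=6 i8&i9:st.MEM;add.ALU ; dual
t=7 i10:add.ALU ; tail

PAIRS = 3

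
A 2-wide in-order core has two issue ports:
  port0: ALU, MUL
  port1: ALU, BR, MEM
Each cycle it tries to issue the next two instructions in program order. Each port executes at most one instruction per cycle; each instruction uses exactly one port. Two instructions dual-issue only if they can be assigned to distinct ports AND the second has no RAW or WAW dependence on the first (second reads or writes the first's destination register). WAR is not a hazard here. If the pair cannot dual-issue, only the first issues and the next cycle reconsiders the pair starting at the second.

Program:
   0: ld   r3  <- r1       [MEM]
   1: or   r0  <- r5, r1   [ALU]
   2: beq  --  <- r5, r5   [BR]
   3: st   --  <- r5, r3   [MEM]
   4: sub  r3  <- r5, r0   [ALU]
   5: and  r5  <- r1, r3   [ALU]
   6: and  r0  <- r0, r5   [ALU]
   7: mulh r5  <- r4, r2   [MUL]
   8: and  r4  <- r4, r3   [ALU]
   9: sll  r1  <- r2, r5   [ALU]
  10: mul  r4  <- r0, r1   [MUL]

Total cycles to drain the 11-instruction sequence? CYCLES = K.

#0 head=0: ld.MEM/or.ALU i0&i1 2-wide
#1 head=2: beq.BR i2 no-port BR/MEM
#2 head=3: st.MEM/sub.ALU i3&i4 2-wide
#3 head=5: and.ALU i5 RAW r5
#4 head=6: and.ALU/mulh.MUL i6&i7 2-wide
#5 head=8: and.ALU/sll.ALU i8&i9 2-wide
#6 head=10: mul.MUL i10 tail

CYCLES = 7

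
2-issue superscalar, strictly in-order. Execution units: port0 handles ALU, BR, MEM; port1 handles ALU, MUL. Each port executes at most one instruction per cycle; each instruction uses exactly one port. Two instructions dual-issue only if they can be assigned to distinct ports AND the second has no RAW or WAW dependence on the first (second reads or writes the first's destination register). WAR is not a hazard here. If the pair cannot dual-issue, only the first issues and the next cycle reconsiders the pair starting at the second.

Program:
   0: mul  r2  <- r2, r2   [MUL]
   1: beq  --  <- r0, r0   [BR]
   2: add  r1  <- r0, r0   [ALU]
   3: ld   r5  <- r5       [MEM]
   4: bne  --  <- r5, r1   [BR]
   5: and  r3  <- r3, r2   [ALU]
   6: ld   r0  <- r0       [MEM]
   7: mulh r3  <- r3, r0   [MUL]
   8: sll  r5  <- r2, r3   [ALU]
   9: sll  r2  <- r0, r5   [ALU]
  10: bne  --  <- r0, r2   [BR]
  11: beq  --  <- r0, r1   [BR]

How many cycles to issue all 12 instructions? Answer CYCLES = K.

#0 head=0: mul.MUL/beq.BR i0,i1 2-wide
#1 head=2: add.ALU/ld.MEM i2,i3 2-wide
#2 head=4: bne.BR/and.ALU i4,i5 2-wide
#3 head=6: ld.MEM i6 RAW r0
#4 head=7: mulh.MUL i7 RAW r3
#5 head=8: sll.ALU i8 RAW r5
#6 head=9: sll.ALU i9 RAW r2
#7 head=10: bne.BR i10 no-port BR/BR
#8 head=11: beq.BR i11 tail

CYCLES = 9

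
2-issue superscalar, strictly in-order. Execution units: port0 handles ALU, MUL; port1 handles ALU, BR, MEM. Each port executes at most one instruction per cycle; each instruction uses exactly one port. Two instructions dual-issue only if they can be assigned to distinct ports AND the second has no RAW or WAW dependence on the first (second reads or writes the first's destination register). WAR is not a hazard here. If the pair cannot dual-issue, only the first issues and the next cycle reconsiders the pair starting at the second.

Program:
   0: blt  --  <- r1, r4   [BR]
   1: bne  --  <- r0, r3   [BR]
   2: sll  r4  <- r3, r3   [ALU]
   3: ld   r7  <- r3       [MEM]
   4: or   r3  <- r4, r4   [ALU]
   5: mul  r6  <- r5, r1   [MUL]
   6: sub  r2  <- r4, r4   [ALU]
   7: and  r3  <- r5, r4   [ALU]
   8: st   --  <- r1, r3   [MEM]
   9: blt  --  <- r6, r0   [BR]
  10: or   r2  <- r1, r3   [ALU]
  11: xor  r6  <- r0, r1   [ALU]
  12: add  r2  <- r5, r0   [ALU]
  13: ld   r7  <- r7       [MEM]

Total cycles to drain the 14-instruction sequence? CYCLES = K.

#0 head=0: blt i0 no-port BR/BR
#1 head=1: bne/sll i1/i2 2-wide
#2 head=3: ld/or i3/i4 2-wide
#3 head=5: mul/sub i5/i6 2-wide
#4 head=7: and i7 RAW r3
#5 head=8: st i8 no-port MEM/BR
#6 head=9: blt/or i9/i10 2-wide
#7 head=11: xor/add i11/i12 2-wide
#8 head=13: ld i13 tail

CYCLES = 9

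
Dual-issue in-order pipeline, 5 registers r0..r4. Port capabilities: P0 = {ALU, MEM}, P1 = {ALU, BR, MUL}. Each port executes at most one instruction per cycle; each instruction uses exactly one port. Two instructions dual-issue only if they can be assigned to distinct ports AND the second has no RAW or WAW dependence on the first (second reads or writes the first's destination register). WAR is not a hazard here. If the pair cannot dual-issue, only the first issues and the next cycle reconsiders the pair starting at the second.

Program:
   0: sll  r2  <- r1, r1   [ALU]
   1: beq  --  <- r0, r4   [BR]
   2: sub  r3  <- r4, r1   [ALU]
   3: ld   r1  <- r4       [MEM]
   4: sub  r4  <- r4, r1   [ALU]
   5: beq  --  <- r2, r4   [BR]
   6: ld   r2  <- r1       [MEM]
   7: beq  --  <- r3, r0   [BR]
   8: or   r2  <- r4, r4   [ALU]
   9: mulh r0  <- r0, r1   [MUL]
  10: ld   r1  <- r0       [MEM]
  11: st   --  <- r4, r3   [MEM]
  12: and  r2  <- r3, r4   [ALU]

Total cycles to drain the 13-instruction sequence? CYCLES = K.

c0: i0&i1 sll;beq  pair
c1: i2&i3 sub;ld  pair
c2: i4 sub  RAW r4
c3: i5&i6 beq;ld  pair
c4: i7&i8 beq;or  pair
c5: i9 mulh  RAW r0
c6: i10 ld  no-port MEM/MEM
c7: i11&i12 st;and  pair

CYCLES = 8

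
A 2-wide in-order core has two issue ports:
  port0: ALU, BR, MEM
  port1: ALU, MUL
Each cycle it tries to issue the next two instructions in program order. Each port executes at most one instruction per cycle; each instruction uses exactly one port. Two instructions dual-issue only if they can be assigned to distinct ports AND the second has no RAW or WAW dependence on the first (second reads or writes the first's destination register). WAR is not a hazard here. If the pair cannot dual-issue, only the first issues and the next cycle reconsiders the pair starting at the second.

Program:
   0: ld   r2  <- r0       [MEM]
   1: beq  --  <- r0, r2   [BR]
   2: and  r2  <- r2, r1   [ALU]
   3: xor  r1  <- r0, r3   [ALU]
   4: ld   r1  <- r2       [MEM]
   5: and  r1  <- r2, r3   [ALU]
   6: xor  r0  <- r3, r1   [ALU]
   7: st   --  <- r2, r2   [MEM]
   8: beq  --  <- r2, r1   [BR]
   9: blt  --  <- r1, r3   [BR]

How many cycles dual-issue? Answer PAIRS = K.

PAIRS = 2

0. ld.MEM @i0  | no-port MEM/BR
1. beq.BR and.ALU @i1/i2  | 2-wide
2. xor.ALU @i3  | WAW r1
3. ld.MEM @i4  | WAW r1
4. and.ALU @i5  | RAW r1
5. xor.ALU st.MEM @i6/i7  | 2-wide
6. beq.BR @i8  | no-port BR/BR
7. blt.BR @i9  | tail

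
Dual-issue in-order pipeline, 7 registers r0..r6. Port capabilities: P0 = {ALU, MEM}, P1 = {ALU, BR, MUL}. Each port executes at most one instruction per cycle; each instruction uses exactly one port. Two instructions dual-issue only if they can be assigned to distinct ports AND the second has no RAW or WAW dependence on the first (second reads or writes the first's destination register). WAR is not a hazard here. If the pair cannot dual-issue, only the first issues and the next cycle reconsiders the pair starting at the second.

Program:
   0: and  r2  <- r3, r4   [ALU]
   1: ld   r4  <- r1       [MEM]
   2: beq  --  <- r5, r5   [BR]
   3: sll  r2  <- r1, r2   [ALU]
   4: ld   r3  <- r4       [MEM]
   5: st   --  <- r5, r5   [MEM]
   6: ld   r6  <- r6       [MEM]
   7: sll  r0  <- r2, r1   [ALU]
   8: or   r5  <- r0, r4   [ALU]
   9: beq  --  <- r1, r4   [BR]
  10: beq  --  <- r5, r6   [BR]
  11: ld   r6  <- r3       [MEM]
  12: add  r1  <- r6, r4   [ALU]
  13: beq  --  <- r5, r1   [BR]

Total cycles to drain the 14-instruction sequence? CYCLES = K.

0. and+ld @i0+i1  | pair
1. beq+sll @i2+i3  | pair
2. ld @i4  | no-port MEM/MEM
3. st @i5  | no-port MEM/MEM
4. ld+sll @i6+i7  | pair
5. or+beq @i8+i9  | pair
6. beq+ld @i10+i11  | pair
7. add @i12  | RAW r1
8. beq @i13  | tail

CYCLES = 9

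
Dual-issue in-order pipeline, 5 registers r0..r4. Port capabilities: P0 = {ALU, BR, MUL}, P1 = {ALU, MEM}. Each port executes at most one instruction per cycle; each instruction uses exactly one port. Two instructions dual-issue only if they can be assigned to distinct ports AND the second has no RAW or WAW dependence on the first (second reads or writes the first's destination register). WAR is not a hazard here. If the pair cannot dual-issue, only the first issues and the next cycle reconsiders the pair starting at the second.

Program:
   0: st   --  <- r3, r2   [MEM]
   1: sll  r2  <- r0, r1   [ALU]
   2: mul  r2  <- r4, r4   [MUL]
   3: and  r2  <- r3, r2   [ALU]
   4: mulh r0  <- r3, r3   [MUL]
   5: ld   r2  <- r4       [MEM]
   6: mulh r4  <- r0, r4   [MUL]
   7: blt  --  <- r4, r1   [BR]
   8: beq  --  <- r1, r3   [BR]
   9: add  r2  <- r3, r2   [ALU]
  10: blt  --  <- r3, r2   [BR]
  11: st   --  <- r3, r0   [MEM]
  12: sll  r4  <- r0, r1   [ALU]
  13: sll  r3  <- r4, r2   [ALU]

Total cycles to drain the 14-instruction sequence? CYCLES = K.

c0: i0&i1 st sll  2-wide
c1: i2 mul  RAW+WAW r2
c2: i3&i4 and mulh  2-wide
c3: i5&i6 ld mulh  2-wide
c4: i7 blt  no-port BR/BR
c5: i8&i9 beq add  2-wide
c6: i10&i11 blt st  2-wide
c7: i12 sll  RAW r4
c8: i13 sll  tail

CYCLES = 9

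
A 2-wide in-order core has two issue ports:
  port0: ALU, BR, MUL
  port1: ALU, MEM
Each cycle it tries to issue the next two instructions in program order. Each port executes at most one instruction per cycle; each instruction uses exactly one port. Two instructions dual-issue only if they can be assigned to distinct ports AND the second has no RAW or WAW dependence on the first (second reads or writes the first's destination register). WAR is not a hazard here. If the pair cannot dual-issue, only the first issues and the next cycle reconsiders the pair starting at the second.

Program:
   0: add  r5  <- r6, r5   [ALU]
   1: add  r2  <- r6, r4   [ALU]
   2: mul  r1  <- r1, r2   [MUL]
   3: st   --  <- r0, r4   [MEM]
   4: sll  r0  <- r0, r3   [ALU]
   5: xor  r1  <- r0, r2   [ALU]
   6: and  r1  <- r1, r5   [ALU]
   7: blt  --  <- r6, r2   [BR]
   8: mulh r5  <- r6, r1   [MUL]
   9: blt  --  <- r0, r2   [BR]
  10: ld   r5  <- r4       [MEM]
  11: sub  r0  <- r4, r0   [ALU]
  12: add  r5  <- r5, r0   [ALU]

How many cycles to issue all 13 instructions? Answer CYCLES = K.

c0: i0&i1 add/add  2-wide
c1: i2&i3 mul/st  2-wide
c2: i4 sll  RAW r0
c3: i5 xor  RAW+WAW r1
c4: i6&i7 and/blt  2-wide
c5: i8 mulh  no-port MUL/BR
c6: i9&i10 blt/ld  2-wide
c7: i11 sub  RAW r0
c8: i12 add  tail

CYCLES = 9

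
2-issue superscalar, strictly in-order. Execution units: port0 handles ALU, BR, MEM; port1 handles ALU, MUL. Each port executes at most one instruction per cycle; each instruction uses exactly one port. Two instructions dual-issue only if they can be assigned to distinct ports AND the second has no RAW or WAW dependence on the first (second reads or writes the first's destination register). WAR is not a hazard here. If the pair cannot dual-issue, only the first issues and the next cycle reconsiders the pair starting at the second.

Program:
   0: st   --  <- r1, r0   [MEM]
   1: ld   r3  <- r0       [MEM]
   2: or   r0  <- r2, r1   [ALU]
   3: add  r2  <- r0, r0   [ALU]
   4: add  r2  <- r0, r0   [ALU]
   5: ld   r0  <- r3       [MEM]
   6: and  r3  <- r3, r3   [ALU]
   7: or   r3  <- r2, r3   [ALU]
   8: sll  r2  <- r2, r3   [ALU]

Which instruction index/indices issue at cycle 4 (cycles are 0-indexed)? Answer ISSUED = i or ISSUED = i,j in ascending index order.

ISSUED = 6

t=0 i0:st ; no-port MEM/MEM
t=1 i1+i2:ld or ; dual
t=2 i3:add ; WAW r2
t=3 i4+i5:add ld ; dual
t=4 i6:and ; RAW+WAW r3
t=5 i7:or ; RAW r3
t=6 i8:sll ; tail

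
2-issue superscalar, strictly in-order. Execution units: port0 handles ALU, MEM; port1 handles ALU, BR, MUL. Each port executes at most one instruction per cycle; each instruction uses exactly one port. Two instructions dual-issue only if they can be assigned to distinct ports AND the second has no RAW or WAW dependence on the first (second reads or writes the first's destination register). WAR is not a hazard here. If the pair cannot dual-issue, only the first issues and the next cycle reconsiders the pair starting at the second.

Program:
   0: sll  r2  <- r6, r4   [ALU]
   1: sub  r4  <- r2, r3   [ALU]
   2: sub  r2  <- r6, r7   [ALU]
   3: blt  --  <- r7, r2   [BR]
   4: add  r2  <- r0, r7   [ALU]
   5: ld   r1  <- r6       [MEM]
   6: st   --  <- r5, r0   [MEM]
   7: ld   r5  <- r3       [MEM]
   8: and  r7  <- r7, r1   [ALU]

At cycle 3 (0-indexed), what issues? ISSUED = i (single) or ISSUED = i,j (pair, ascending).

ISSUED = 5

  cy0 -> i0 (sll) RAW r2
  cy1 -> i1,i2 (sub+sub) pair
  cy2 -> i3,i4 (blt+add) pair
  cy3 -> i5 (ld) no-port MEM/MEM
  cy4 -> i6 (st) no-port MEM/MEM
  cy5 -> i7,i8 (ld+and) pair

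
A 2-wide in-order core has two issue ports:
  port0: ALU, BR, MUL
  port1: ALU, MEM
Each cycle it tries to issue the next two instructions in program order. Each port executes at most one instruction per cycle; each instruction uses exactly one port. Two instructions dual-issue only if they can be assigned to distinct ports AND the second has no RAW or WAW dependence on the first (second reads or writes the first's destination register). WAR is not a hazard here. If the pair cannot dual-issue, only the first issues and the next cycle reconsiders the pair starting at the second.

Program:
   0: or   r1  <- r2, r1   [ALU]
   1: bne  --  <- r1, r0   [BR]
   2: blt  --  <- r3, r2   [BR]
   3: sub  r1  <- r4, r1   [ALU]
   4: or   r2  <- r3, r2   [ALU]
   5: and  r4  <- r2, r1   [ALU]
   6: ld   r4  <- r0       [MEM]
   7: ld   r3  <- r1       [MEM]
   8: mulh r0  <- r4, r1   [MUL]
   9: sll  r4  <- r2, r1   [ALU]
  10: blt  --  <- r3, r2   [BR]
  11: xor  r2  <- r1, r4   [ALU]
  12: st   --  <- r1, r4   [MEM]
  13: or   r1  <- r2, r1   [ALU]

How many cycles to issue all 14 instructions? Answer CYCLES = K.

[0] i0  or  -- RAW r1
[1] i1  bne  -- no-port BR/BR
[2] i2/i3  blt+sub  -- dual
[3] i4  or  -- RAW r2
[4] i5  and  -- WAW r4
[5] i6  ld  -- no-port MEM/MEM
[6] i7/i8  ld+mulh  -- dual
[7] i9/i10  sll+blt  -- dual
[8] i11/i12  xor+st  -- dual
[9] i13  or  -- tail

CYCLES = 10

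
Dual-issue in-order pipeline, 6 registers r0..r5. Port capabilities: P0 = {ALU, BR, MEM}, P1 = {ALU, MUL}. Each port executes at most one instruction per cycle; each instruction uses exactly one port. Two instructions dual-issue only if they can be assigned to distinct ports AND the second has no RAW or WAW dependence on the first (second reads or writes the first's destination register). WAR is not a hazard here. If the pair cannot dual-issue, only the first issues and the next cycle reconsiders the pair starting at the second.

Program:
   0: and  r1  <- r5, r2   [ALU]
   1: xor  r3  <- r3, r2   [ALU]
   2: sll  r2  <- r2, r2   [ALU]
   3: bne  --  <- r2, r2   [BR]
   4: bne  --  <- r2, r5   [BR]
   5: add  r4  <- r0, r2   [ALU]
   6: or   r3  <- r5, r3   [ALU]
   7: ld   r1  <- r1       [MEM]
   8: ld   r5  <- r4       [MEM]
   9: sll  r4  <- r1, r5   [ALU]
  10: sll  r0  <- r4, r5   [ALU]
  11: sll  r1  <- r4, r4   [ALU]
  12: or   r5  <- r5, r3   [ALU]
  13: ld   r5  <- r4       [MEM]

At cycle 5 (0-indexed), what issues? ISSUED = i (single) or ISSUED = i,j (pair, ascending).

ISSUED = 8

#0 head=0: and/xor i0+i1 2-wide
#1 head=2: sll i2 RAW r2
#2 head=3: bne i3 no-port BR/BR
#3 head=4: bne/add i4+i5 2-wide
#4 head=6: or/ld i6+i7 2-wide
#5 head=8: ld i8 RAW r5
#6 head=9: sll i9 RAW r4
#7 head=10: sll/sll i10+i11 2-wide
#8 head=12: or i12 WAW r5
#9 head=13: ld i13 tail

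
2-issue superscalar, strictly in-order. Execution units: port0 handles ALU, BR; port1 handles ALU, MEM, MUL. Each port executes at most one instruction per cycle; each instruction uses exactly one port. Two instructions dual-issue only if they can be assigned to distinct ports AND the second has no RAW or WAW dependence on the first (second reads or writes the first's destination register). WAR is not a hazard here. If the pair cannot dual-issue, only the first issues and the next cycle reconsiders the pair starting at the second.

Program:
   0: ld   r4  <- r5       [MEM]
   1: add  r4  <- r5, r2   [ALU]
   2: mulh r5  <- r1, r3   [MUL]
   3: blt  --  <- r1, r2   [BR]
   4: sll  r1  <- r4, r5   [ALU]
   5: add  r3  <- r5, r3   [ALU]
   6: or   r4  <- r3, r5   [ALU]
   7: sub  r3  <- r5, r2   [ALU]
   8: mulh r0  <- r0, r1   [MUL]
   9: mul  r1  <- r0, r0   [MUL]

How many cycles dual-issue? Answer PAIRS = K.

PAIRS = 3

#0 head=0: ld.MEM i0 WAW r4
#1 head=1: add.ALU mulh.MUL i1/i2 2-wide
#2 head=3: blt.BR sll.ALU i3/i4 2-wide
#3 head=5: add.ALU i5 RAW r3
#4 head=6: or.ALU sub.ALU i6/i7 2-wide
#5 head=8: mulh.MUL i8 no-port MUL/MUL
#6 head=9: mul.MUL i9 tail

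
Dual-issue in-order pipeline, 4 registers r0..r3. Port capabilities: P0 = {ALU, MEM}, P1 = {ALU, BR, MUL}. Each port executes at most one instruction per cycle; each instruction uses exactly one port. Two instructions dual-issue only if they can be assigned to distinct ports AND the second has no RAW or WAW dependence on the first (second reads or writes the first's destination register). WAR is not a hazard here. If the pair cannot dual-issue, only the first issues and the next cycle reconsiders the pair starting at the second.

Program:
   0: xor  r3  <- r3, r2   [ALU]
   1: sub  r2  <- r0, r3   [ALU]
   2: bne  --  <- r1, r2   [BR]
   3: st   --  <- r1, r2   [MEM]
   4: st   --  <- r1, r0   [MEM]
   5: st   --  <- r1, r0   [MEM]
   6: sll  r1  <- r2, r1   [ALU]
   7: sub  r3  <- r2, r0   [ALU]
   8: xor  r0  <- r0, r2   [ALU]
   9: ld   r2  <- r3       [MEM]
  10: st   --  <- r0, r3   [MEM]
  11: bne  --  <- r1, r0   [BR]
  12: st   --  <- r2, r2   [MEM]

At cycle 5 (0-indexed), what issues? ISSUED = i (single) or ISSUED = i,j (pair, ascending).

0. xor.ALU @i0  | RAW r3
1. sub.ALU @i1  | RAW r2
2. bne.BR;st.MEM @i2/i3  | pair
3. st.MEM @i4  | no-port MEM/MEM
4. st.MEM;sll.ALU @i5/i6  | pair
5. sub.ALU;xor.ALU @i7/i8  | pair
6. ld.MEM @i9  | no-port MEM/MEM
7. st.MEM;bne.BR @i10/i11  | pair
8. st.MEM @i12  | tail

ISSUED = 7,8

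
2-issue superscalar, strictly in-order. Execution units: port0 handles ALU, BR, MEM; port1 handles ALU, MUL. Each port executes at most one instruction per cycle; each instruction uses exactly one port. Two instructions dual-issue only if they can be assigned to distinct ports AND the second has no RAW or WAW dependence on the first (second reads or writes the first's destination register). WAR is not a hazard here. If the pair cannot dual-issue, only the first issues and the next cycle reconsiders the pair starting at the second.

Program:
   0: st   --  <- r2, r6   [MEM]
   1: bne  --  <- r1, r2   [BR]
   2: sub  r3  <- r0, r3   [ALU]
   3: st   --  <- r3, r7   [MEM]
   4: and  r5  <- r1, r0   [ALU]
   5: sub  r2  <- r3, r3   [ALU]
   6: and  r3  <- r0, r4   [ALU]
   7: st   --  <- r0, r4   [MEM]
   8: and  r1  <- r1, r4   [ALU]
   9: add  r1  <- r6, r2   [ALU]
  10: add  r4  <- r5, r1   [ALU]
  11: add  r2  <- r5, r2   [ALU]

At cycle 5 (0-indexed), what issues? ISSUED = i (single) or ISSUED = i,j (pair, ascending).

t=0 i0:st ; no-port MEM/BR
t=1 i1,i2:bne;sub ; pair
t=2 i3,i4:st;and ; pair
t=3 i5,i6:sub;and ; pair
t=4 i7,i8:st;and ; pair
t=5 i9:add ; RAW r1
t=6 i10,i11:add;add ; pair

ISSUED = 9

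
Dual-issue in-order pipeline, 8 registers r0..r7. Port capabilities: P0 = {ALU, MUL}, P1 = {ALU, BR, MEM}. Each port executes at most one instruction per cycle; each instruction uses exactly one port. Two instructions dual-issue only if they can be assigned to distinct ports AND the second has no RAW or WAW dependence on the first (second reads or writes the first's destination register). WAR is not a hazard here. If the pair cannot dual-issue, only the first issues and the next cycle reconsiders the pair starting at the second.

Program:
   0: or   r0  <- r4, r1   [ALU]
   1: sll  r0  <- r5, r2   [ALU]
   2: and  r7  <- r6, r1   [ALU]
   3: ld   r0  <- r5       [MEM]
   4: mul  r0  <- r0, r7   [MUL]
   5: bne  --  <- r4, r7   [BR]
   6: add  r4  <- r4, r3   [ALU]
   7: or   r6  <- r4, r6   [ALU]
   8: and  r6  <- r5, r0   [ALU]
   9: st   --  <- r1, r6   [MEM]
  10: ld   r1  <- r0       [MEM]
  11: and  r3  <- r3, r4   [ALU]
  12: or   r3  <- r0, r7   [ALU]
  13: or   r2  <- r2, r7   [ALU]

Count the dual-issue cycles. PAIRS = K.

  cy0 -> i0 (or.ALU) WAW r0
  cy1 -> i1,i2 (sll.ALU and.ALU) pair
  cy2 -> i3 (ld.MEM) RAW+WAW r0
  cy3 -> i4,i5 (mul.MUL bne.BR) pair
  cy4 -> i6 (add.ALU) RAW r4
  cy5 -> i7 (or.ALU) WAW r6
  cy6 -> i8 (and.ALU) RAW r6
  cy7 -> i9 (st.MEM) no-port MEM/MEM
  cy8 -> i10,i11 (ld.MEM and.ALU) pair
  cy9 -> i12,i13 (or.ALU or.ALU) pair

PAIRS = 4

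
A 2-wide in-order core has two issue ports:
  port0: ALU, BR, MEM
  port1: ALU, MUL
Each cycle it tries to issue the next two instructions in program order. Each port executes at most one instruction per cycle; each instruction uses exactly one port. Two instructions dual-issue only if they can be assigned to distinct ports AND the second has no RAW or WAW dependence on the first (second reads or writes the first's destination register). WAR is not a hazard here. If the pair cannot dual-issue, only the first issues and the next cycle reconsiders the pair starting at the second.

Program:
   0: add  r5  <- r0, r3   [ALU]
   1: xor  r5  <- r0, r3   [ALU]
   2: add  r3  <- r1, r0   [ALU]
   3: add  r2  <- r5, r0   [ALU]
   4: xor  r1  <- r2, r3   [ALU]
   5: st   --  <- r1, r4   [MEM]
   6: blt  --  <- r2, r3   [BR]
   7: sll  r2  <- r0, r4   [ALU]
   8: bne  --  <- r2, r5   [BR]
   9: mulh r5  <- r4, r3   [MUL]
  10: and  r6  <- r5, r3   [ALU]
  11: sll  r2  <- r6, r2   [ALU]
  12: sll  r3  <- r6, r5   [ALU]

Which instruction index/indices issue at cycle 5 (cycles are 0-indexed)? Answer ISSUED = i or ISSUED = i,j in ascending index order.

c0: i0 add.ALU  WAW r5
c1: i1+i2 xor.ALU/add.ALU  dual
c2: i3 add.ALU  RAW r2
c3: i4 xor.ALU  RAW r1
c4: i5 st.MEM  no-port MEM/BR
c5: i6+i7 blt.BR/sll.ALU  dual
c6: i8+i9 bne.BR/mulh.MUL  dual
c7: i10 and.ALU  RAW r6
c8: i11+i12 sll.ALU/sll.ALU  dual

ISSUED = 6,7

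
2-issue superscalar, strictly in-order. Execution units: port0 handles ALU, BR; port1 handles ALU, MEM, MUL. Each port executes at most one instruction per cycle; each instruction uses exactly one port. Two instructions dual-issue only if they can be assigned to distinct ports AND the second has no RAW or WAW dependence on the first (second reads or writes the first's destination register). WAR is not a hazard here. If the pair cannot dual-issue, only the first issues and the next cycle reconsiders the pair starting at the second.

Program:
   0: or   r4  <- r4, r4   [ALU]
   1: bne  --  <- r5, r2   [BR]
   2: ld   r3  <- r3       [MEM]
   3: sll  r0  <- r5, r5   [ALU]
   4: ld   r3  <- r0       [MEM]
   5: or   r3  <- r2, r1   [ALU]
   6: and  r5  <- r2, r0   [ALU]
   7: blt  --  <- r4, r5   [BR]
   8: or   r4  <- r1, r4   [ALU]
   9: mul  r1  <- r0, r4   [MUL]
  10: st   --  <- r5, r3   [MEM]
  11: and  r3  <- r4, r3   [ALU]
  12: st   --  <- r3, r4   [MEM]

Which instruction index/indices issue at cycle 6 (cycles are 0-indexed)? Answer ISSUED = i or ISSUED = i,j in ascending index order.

0. or/bne @i0/i1  | dual
1. ld/sll @i2/i3  | dual
2. ld @i4  | WAW r3
3. or/and @i5/i6  | dual
4. blt/or @i7/i8  | dual
5. mul @i9  | no-port MUL/MEM
6. st/and @i10/i11  | dual
7. st @i12  | tail

ISSUED = 10,11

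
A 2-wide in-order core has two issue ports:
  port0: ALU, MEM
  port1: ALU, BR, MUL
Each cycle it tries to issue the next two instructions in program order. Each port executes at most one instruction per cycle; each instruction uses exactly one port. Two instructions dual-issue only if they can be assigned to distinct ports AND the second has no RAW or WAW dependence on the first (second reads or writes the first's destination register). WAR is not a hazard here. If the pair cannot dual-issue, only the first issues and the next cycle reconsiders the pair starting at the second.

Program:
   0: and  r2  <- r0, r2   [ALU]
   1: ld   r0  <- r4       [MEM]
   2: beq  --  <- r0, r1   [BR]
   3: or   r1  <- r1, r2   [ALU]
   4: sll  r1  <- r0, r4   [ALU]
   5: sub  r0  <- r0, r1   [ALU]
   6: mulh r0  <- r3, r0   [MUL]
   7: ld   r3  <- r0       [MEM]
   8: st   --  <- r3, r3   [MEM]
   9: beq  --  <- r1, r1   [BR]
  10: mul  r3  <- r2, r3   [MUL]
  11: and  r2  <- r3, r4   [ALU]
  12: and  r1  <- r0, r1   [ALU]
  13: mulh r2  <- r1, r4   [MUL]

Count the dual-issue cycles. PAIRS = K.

PAIRS = 4

c0: i0+i1 and+ld  dual
c1: i2+i3 beq+or  dual
c2: i4 sll  RAW r1
c3: i5 sub  RAW+WAW r0
c4: i6 mulh  RAW r0
c5: i7 ld  no-port MEM/MEM
c6: i8+i9 st+beq  dual
c7: i10 mul  RAW r3
c8: i11+i12 and+and  dual
c9: i13 mulh  tail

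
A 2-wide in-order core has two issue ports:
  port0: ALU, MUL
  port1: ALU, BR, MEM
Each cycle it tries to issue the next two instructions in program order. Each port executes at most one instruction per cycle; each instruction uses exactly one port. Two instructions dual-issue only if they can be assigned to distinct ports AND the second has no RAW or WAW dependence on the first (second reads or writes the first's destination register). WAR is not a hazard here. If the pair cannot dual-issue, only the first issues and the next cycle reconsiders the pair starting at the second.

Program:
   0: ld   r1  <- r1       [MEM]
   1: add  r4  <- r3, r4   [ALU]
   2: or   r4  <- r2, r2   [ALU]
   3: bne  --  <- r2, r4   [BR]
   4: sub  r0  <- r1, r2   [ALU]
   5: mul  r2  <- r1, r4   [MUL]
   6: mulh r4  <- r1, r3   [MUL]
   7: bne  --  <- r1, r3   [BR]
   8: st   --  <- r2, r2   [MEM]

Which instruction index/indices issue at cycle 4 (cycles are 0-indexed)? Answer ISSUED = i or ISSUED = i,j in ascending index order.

ISSUED = 6,7

#0 head=0: ld.MEM add.ALU i0/i1 2-wide
#1 head=2: or.ALU i2 RAW r4
#2 head=3: bne.BR sub.ALU i3/i4 2-wide
#3 head=5: mul.MUL i5 no-port MUL/MUL
#4 head=6: mulh.MUL bne.BR i6/i7 2-wide
#5 head=8: st.MEM i8 tail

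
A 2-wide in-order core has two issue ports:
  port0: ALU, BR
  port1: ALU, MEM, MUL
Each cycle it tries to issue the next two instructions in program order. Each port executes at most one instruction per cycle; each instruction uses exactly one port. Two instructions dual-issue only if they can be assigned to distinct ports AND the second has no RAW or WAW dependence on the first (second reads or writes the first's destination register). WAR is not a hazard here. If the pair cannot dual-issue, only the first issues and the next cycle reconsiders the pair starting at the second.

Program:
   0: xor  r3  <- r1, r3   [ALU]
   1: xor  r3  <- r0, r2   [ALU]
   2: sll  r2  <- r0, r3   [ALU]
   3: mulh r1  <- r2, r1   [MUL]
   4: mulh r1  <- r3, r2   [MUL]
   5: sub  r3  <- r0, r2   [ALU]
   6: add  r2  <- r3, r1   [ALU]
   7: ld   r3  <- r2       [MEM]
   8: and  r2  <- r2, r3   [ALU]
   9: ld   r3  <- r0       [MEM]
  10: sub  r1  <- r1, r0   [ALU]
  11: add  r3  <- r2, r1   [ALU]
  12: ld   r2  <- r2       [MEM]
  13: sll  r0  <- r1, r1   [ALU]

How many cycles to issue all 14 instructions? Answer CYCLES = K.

CYCLES = 11

c0: i0 xor.ALU  WAW r3
c1: i1 xor.ALU  RAW r3
c2: i2 sll.ALU  RAW r2
c3: i3 mulh.MUL  no-port MUL/MUL
c4: i4,i5 mulh.MUL+sub.ALU  2-wide
c5: i6 add.ALU  RAW r2
c6: i7 ld.MEM  RAW r3
c7: i8,i9 and.ALU+ld.MEM  2-wide
c8: i10 sub.ALU  RAW r1
c9: i11,i12 add.ALU+ld.MEM  2-wide
c10: i13 sll.ALU  tail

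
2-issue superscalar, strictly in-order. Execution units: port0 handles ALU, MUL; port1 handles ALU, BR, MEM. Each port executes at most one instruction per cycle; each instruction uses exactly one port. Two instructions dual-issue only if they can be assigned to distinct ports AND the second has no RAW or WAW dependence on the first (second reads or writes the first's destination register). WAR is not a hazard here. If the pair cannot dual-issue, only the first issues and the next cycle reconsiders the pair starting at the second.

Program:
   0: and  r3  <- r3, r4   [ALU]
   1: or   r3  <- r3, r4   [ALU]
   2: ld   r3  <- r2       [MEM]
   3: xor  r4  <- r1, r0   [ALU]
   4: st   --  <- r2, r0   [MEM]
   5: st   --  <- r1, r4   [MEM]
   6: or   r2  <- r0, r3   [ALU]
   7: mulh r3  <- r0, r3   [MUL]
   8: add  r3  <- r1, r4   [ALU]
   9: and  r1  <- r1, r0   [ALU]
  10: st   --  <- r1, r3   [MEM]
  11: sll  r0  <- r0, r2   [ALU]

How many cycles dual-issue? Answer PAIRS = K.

0. and @i0  | RAW+WAW r3
1. or @i1  | WAW r3
2. ld xor @i2+i3  | pair
3. st @i4  | no-port MEM/MEM
4. st or @i5+i6  | pair
5. mulh @i7  | WAW r3
6. add and @i8+i9  | pair
7. st sll @i10+i11  | pair

PAIRS = 4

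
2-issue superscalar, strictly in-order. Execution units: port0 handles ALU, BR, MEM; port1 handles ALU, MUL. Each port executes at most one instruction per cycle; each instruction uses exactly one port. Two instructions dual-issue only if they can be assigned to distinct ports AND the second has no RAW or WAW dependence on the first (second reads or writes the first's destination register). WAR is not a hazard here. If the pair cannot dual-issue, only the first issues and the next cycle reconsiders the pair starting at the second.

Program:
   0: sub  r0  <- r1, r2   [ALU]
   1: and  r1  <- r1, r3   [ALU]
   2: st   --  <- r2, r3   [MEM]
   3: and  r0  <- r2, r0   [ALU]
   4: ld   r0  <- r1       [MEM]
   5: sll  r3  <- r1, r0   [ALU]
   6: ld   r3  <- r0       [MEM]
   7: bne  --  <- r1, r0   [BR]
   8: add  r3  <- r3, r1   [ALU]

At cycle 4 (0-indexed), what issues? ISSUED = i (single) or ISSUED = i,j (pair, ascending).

  cy0 -> i0/i1 (sub/and) 2-wide
  cy1 -> i2/i3 (st/and) 2-wide
  cy2 -> i4 (ld) RAW r0
  cy3 -> i5 (sll) WAW r3
  cy4 -> i6 (ld) no-port MEM/BR
  cy5 -> i7/i8 (bne/add) 2-wide

ISSUED = 6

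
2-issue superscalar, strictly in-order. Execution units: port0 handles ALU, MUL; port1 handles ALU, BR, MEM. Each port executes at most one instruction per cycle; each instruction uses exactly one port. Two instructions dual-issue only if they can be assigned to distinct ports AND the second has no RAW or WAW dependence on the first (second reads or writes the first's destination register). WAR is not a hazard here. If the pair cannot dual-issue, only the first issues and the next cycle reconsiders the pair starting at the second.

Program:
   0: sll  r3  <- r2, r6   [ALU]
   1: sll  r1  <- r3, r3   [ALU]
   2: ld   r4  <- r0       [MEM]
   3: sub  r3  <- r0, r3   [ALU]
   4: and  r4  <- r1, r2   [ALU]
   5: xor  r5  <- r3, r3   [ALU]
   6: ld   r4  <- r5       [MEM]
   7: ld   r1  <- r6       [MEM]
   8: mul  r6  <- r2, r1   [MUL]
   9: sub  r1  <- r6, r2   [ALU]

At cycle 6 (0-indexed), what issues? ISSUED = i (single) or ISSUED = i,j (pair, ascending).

ISSUED = 8

t=0 i0:sll.ALU ; RAW r3
t=1 i1+i2:sll.ALU/ld.MEM ; dual
t=2 i3+i4:sub.ALU/and.ALU ; dual
t=3 i5:xor.ALU ; RAW r5
t=4 i6:ld.MEM ; no-port MEM/MEM
t=5 i7:ld.MEM ; RAW r1
t=6 i8:mul.MUL ; RAW r6
t=7 i9:sub.ALU ; tail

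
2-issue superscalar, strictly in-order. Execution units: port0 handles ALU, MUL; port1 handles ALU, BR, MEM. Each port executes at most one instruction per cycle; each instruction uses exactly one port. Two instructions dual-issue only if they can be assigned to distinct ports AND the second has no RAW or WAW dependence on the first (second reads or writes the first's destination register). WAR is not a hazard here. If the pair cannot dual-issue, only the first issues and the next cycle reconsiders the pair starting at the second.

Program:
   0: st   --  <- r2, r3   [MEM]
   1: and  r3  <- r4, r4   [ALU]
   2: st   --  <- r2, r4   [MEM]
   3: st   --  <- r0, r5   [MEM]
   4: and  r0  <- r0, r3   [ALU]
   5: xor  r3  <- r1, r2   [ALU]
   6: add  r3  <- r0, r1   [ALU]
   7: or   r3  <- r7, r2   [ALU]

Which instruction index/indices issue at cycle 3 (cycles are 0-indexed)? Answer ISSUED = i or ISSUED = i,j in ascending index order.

c0: i0/i1 st/and  pair
c1: i2 st  no-port MEM/MEM
c2: i3/i4 st/and  pair
c3: i5 xor  WAW r3
c4: i6 add  WAW r3
c5: i7 or  tail

ISSUED = 5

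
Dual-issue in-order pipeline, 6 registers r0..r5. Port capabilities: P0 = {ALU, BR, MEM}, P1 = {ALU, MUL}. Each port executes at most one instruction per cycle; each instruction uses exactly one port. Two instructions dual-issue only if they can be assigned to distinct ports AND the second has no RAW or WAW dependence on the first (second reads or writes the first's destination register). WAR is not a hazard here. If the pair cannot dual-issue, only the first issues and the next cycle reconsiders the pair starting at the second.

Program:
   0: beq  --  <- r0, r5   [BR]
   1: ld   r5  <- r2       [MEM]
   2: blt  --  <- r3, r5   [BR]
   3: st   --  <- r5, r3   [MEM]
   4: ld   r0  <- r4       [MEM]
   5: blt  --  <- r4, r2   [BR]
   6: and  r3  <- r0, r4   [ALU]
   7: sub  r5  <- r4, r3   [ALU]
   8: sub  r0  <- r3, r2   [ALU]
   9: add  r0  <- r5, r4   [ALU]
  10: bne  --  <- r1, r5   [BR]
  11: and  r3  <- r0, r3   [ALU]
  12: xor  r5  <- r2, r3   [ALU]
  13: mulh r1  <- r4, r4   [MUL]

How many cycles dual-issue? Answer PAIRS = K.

t=0 i0:beq ; no-port BR/MEM
t=1 i1:ld ; no-port MEM/BR
t=2 i2:blt ; no-port BR/MEM
t=3 i3:st ; no-port MEM/MEM
t=4 i4:ld ; no-port MEM/BR
t=5 i5+i6:blt+and ; 2-wide
t=6 i7+i8:sub+sub ; 2-wide
t=7 i9+i10:add+bne ; 2-wide
t=8 i11:and ; RAW r3
t=9 i12+i13:xor+mulh ; 2-wide

PAIRS = 4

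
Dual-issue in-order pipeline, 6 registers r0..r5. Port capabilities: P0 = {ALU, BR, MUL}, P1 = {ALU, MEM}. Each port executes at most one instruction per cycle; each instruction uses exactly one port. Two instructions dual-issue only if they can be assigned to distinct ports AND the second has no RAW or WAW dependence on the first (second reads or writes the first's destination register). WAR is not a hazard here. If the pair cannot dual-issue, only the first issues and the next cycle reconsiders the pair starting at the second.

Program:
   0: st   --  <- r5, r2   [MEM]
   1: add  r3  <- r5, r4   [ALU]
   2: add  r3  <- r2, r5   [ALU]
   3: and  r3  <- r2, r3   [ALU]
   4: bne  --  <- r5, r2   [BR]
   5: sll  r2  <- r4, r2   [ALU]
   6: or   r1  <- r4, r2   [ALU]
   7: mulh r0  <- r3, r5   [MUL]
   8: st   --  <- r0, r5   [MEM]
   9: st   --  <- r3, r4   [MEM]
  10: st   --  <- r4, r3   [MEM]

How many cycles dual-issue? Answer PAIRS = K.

t=0 i0/i1:st.MEM/add.ALU ; dual
t=1 i2:add.ALU ; RAW+WAW r3
t=2 i3/i4:and.ALU/bne.BR ; dual
t=3 i5:sll.ALU ; RAW r2
t=4 i6/i7:or.ALU/mulh.MUL ; dual
t=5 i8:st.MEM ; no-port MEM/MEM
t=6 i9:st.MEM ; no-port MEM/MEM
t=7 i10:st.MEM ; tail

PAIRS = 3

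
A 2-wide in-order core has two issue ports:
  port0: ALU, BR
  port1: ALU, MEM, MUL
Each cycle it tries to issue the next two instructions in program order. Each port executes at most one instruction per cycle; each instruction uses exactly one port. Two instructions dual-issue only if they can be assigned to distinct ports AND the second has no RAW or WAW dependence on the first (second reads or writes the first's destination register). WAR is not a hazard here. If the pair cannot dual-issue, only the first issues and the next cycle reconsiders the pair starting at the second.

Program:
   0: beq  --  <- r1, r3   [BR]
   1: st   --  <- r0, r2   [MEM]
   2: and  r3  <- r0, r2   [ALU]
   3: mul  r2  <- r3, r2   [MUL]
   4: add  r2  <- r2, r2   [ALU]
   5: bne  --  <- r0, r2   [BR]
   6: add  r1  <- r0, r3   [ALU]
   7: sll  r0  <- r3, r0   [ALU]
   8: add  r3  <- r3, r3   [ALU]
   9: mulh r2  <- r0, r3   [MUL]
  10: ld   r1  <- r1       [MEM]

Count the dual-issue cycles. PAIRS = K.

PAIRS = 3

  cy0 -> i0&i1 (beq/st) pair
  cy1 -> i2 (and) RAW r3
  cy2 -> i3 (mul) RAW+WAW r2
  cy3 -> i4 (add) RAW r2
  cy4 -> i5&i6 (bne/add) pair
  cy5 -> i7&i8 (sll/add) pair
  cy6 -> i9 (mulh) no-port MUL/MEM
  cy7 -> i10 (ld) tail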